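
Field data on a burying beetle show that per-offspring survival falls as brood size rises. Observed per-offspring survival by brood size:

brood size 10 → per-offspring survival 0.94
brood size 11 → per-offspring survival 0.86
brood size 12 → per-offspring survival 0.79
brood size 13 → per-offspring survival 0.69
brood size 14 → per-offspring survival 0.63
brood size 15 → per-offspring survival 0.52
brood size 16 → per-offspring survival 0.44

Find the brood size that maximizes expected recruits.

12

Expected recruits = c × s(c):
  c=10: 10 × 0.94 = 9.400
  c=11: 11 × 0.86 = 9.460
  c=12: 12 × 0.79 = 9.480
  c=13: 13 × 0.69 = 8.970
  c=14: 14 × 0.63 = 8.820
  c=15: 15 × 0.52 = 7.800
  c=16: 16 × 0.44 = 7.040
Maximum at c = 12 (9.480 recruits).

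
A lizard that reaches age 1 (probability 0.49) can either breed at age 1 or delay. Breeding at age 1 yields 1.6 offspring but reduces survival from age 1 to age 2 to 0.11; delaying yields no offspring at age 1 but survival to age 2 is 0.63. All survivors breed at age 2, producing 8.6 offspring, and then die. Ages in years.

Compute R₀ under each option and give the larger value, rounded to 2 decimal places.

breed at age 1: R₀ = 0.49 × (1.6 + 0.11 × 8.6) = 0.49 × 2.5460 = 1.2475
delay to age 2: R₀ = 0.49 × (0.63 × 8.6) = 0.49 × 5.4180 = 2.6548
Higher: delay to age 2 (2.6548).

2.65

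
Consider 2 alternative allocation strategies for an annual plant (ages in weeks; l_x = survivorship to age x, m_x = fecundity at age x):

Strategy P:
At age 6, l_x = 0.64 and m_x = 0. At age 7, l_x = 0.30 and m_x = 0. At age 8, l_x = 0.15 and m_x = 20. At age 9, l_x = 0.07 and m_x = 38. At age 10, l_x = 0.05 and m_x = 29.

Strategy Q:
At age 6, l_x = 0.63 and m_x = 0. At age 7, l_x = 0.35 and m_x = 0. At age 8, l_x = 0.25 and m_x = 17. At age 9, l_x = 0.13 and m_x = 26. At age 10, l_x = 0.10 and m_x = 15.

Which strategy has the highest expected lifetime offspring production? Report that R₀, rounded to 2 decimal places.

Strategy P: R₀ = 0.64×0 + 0.30×0 + 0.15×20 + 0.07×38 + 0.05×29 = 7.1100
Strategy Q: R₀ = 0.63×0 + 0.35×0 + 0.25×17 + 0.13×26 + 0.10×15 = 9.1300
Highest R₀: strategy Q with 9.1300.

9.13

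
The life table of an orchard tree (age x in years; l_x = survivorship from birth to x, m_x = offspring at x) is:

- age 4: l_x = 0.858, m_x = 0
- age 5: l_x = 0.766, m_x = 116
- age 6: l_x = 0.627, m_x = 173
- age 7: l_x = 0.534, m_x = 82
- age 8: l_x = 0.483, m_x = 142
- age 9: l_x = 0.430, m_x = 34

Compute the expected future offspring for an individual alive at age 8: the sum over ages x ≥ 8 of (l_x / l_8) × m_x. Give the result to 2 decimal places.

l_8 = 0.483. Conditional survival from age 8 to x is l_x / l_8.
  x=8: (0.483/0.483) × 142 = 142.0000
  x=9: (0.430/0.483) × 34 = 30.2692
Sum = 142.0000 + 30.2692 = 172.2692

172.27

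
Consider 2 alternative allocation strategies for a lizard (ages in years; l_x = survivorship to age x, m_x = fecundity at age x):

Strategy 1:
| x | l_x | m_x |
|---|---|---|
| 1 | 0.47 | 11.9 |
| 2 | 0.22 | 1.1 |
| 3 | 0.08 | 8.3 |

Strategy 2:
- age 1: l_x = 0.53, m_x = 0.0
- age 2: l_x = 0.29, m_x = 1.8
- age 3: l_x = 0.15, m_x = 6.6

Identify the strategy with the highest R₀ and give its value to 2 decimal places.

6.50

Strategy 1: R₀ = 0.47×11.9 + 0.22×1.1 + 0.08×8.3 = 6.4990
Strategy 2: R₀ = 0.53×0.0 + 0.29×1.8 + 0.15×6.6 = 1.5120
Highest R₀: strategy 1 with 6.4990.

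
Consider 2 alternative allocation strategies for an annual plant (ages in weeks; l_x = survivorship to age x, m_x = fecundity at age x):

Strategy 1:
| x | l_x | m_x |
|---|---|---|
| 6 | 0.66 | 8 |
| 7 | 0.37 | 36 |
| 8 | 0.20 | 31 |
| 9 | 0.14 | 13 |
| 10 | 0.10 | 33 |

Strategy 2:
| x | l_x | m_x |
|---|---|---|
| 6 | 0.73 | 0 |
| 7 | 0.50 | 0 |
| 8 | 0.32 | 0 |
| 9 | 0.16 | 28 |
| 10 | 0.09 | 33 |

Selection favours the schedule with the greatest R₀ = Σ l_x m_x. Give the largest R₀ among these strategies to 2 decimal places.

Strategy 1: R₀ = 0.66×8 + 0.37×36 + 0.20×31 + 0.14×13 + 0.10×33 = 29.9200
Strategy 2: R₀ = 0.73×0 + 0.50×0 + 0.32×0 + 0.16×28 + 0.09×33 = 7.4500
Highest R₀: strategy 1 with 29.9200.

29.92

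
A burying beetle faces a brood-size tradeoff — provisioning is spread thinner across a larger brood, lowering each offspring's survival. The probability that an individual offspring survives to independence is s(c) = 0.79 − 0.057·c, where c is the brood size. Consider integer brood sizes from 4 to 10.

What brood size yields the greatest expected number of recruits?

Expected recruits = c × s(c):
  c=4: 4 × 0.562 = 2.248
  c=5: 5 × 0.505 = 2.525
  c=6: 6 × 0.448 = 2.688
  c=7: 7 × 0.391 = 2.737
  c=8: 8 × 0.334 = 2.672
  c=9: 9 × 0.277 = 2.493
  c=10: 10 × 0.220 = 2.200
Maximum at c = 7 (2.737 recruits).

7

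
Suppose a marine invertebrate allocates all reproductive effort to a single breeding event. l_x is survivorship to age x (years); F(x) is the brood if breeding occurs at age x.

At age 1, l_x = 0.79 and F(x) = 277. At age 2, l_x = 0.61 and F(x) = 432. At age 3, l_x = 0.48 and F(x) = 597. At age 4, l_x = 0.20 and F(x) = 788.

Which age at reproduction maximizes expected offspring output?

Expected offspring if breeding at age x = l_x × F(x):
  age 1: 0.79 × 277 = 218.830
  age 2: 0.61 × 432 = 263.520
  age 3: 0.48 × 597 = 286.560
  age 4: 0.20 × 788 = 157.600
Maximum at age 3 (286.560).

3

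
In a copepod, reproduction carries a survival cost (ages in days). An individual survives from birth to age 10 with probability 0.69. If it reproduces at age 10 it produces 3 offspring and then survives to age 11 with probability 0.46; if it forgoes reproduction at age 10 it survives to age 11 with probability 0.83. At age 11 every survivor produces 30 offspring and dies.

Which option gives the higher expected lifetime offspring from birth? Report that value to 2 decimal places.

breed at age 10: R₀ = 0.69 × (3 + 0.46 × 30) = 0.69 × 16.8000 = 11.5920
delay to age 11: R₀ = 0.69 × (0.83 × 30) = 0.69 × 24.9000 = 17.1810
Higher: delay to age 11 (17.1810).

17.18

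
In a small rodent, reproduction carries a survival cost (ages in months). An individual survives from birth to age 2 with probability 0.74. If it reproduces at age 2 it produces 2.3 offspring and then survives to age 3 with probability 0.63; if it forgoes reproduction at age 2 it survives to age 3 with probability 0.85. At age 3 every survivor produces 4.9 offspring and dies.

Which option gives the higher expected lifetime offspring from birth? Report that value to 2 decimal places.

breed at age 2: R₀ = 0.74 × (2.3 + 0.63 × 4.9) = 0.74 × 5.3870 = 3.9864
delay to age 3: R₀ = 0.74 × (0.85 × 4.9) = 0.74 × 4.1650 = 3.0821
Higher: breed at age 2 (3.9864).

3.99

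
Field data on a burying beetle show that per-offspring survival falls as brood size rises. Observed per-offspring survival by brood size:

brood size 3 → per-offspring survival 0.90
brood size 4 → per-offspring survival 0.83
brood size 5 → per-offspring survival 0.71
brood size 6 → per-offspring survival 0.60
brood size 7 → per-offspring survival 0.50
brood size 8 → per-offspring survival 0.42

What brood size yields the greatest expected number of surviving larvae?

Expected surviving larvae = c × s(c):
  c=3: 3 × 0.90 = 2.700
  c=4: 4 × 0.83 = 3.320
  c=5: 5 × 0.71 = 3.550
  c=6: 6 × 0.60 = 3.600
  c=7: 7 × 0.50 = 3.500
  c=8: 8 × 0.42 = 3.360
Maximum at c = 6 (3.600 surviving larvae).

6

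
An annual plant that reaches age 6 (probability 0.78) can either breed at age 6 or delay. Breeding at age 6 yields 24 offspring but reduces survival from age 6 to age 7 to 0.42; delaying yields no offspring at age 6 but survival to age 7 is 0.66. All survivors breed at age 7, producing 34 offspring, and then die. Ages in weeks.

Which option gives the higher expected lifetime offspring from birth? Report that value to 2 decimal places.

breed at age 6: R₀ = 0.78 × (24 + 0.42 × 34) = 0.78 × 38.2800 = 29.8584
delay to age 7: R₀ = 0.78 × (0.66 × 34) = 0.78 × 22.4400 = 17.5032
Higher: breed at age 6 (29.8584).

29.86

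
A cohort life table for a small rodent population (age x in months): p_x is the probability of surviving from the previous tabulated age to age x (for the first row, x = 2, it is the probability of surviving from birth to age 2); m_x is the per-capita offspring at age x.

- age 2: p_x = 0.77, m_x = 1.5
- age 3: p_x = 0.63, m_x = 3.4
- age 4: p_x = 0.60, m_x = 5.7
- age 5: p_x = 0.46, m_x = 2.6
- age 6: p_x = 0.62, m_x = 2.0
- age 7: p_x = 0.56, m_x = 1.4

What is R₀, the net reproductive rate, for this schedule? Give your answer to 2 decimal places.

5.04

Survivorship from birth: l_x = p_2·p_3·…·p_x.
  l_2 = 0.77000
  l_3 = 0.48510
  l_4 = 0.29106
  l_5 = 0.13389
  l_6 = 0.08301
  l_7 = 0.04649
R₀ = Σ l_x m_x:
  age 2: 0.77000 × 1.5 = 1.1550
  age 3: 0.48510 × 3.4 = 1.6493
  age 4: 0.29106 × 5.7 = 1.6590
  age 5: 0.13389 × 2.6 = 0.3481
  age 6: 0.08301 × 2.0 = 0.1660
  age 7: 0.04649 × 1.4 = 0.0651
R₀ = 1.1550 + 1.6493 + 1.6590 + 0.3481 + 0.1660 + 0.0651 = 5.0426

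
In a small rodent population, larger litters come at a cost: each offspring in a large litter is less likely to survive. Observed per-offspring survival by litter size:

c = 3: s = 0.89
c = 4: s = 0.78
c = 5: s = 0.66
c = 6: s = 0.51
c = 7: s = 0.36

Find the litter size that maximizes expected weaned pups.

5

Expected weaned pups = c × s(c):
  c=3: 3 × 0.89 = 2.670
  c=4: 4 × 0.78 = 3.120
  c=5: 5 × 0.66 = 3.300
  c=6: 6 × 0.51 = 3.060
  c=7: 7 × 0.36 = 2.520
Maximum at c = 5 (3.300 weaned pups).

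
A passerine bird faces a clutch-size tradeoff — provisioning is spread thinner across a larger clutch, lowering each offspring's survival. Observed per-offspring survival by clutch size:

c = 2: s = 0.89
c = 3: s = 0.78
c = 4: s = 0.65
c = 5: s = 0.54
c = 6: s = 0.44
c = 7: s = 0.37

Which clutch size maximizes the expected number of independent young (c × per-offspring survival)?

Expected independent young = c × s(c):
  c=2: 2 × 0.89 = 1.780
  c=3: 3 × 0.78 = 2.340
  c=4: 4 × 0.65 = 2.600
  c=5: 5 × 0.54 = 2.700
  c=6: 6 × 0.44 = 2.640
  c=7: 7 × 0.37 = 2.590
Maximum at c = 5 (2.700 independent young).

5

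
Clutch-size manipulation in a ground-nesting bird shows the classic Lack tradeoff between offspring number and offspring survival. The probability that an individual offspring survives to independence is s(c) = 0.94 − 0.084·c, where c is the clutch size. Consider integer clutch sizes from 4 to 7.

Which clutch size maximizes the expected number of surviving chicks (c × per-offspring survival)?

6

Expected surviving chicks = c × s(c):
  c=4: 4 × 0.604 = 2.416
  c=5: 5 × 0.520 = 2.600
  c=6: 6 × 0.436 = 2.616
  c=7: 7 × 0.352 = 2.464
Maximum at c = 6 (2.616 surviving chicks).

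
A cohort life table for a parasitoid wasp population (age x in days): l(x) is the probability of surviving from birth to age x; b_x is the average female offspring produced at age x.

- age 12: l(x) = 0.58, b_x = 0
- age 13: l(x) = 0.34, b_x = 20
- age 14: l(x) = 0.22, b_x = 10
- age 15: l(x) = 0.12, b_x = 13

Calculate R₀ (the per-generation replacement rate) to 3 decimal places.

10.560

R₀ = Σ l(x) b_x:
  age 12: 0.58 × 0 = 0.0000
  age 13: 0.34 × 20 = 6.8000
  age 14: 0.22 × 10 = 2.2000
  age 15: 0.12 × 13 = 1.5600
R₀ = 0.0000 + 6.8000 + 2.2000 + 1.5600 = 10.5600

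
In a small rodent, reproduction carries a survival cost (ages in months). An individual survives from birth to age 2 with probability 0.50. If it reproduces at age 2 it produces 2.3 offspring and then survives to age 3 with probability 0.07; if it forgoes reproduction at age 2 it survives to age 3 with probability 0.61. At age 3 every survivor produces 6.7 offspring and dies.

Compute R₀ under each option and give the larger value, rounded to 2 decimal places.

breed at age 2: R₀ = 0.50 × (2.3 + 0.07 × 6.7) = 0.50 × 2.7690 = 1.3845
delay to age 3: R₀ = 0.50 × (0.61 × 6.7) = 0.50 × 4.0870 = 2.0435
Higher: delay to age 3 (2.0435).

2.04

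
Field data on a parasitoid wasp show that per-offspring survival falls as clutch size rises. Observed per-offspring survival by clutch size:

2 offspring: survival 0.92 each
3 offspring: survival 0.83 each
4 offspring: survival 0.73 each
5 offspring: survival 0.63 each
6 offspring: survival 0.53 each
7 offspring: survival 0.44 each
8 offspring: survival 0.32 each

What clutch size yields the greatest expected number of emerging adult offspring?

Expected emerging adult offspring = c × s(c):
  c=2: 2 × 0.92 = 1.840
  c=3: 3 × 0.83 = 2.490
  c=4: 4 × 0.73 = 2.920
  c=5: 5 × 0.63 = 3.150
  c=6: 6 × 0.53 = 3.180
  c=7: 7 × 0.44 = 3.080
  c=8: 8 × 0.32 = 2.560
Maximum at c = 6 (3.180 emerging adult offspring).

6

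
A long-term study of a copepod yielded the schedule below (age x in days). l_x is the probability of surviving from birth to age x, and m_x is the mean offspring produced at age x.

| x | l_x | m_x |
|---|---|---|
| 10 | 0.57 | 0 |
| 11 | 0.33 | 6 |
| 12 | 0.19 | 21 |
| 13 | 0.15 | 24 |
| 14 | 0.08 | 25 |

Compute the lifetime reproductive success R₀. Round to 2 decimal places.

R₀ = Σ l_x m_x:
  age 10: 0.57 × 0 = 0.0000
  age 11: 0.33 × 6 = 1.9800
  age 12: 0.19 × 21 = 3.9900
  age 13: 0.15 × 24 = 3.6000
  age 14: 0.08 × 25 = 2.0000
R₀ = 0.0000 + 1.9800 + 3.9900 + 3.6000 + 2.0000 = 11.5700

11.57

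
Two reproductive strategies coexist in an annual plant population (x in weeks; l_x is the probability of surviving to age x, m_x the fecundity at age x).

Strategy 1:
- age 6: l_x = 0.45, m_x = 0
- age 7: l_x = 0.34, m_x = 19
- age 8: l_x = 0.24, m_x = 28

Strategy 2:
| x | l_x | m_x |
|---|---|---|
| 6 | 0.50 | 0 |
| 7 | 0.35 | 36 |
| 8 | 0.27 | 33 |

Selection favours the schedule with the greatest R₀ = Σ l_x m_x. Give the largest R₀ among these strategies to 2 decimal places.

21.51

Strategy 1: R₀ = 0.45×0 + 0.34×19 + 0.24×28 = 13.1800
Strategy 2: R₀ = 0.50×0 + 0.35×36 + 0.27×33 = 21.5100
Highest R₀: strategy 2 with 21.5100.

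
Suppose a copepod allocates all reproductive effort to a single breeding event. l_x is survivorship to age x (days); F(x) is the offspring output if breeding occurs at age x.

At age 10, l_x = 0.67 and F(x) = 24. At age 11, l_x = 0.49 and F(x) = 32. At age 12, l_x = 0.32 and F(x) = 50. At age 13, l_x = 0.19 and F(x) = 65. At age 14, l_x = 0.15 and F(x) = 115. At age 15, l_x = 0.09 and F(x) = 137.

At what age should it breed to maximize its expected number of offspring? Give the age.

14

Expected offspring if breeding at age x = l_x × F(x):
  age 10: 0.67 × 24 = 16.080
  age 11: 0.49 × 32 = 15.680
  age 12: 0.32 × 50 = 16.000
  age 13: 0.19 × 65 = 12.350
  age 14: 0.15 × 115 = 17.250
  age 15: 0.09 × 137 = 12.330
Maximum at age 14 (17.250).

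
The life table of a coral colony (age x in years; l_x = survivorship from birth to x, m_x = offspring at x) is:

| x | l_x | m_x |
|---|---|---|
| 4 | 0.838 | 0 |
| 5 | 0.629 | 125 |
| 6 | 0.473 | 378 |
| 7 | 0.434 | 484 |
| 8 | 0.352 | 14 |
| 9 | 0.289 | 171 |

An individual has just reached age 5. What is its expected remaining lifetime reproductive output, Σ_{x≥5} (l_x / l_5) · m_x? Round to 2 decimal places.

l_5 = 0.629. Conditional survival from age 5 to x is l_x / l_5.
  x=5: (0.629/0.629) × 125 = 125.0000
  x=6: (0.473/0.629) × 378 = 284.2512
  x=7: (0.434/0.629) × 484 = 333.9523
  x=8: (0.352/0.629) × 14 = 7.8347
  x=9: (0.289/0.629) × 171 = 78.5676
Sum = 125.0000 + 284.2512 + 333.9523 + 7.8347 + 78.5676 = 829.6057

829.61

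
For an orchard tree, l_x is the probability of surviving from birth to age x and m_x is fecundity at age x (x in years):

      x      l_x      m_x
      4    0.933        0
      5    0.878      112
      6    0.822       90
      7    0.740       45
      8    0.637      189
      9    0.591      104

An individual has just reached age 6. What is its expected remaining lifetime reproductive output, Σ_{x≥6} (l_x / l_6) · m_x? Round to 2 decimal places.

351.75

l_6 = 0.822. Conditional survival from age 6 to x is l_x / l_6.
  x=6: (0.822/0.822) × 90 = 90.0000
  x=7: (0.740/0.822) × 45 = 40.5109
  x=8: (0.637/0.822) × 189 = 146.4635
  x=9: (0.591/0.822) × 104 = 74.7737
Sum = 90.0000 + 40.5109 + 146.4635 + 74.7737 = 351.7482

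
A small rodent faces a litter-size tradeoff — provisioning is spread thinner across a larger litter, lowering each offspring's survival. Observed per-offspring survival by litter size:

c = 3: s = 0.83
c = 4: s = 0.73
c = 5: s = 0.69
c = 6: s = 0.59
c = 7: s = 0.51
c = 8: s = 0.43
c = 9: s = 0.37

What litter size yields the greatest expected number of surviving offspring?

Expected surviving offspring = c × s(c):
  c=3: 3 × 0.83 = 2.490
  c=4: 4 × 0.73 = 2.920
  c=5: 5 × 0.69 = 3.450
  c=6: 6 × 0.59 = 3.540
  c=7: 7 × 0.51 = 3.570
  c=8: 8 × 0.43 = 3.440
  c=9: 9 × 0.37 = 3.330
Maximum at c = 7 (3.570 surviving offspring).

7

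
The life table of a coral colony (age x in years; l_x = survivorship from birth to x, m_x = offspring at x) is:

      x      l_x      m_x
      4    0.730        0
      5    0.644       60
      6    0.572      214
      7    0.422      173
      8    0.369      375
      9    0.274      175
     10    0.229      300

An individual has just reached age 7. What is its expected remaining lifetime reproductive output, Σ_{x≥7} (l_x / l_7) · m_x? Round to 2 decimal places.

777.32

l_7 = 0.422. Conditional survival from age 7 to x is l_x / l_7.
  x=7: (0.422/0.422) × 173 = 173.0000
  x=8: (0.369/0.422) × 375 = 327.9028
  x=9: (0.274/0.422) × 175 = 113.6256
  x=10: (0.229/0.422) × 300 = 162.7962
Sum = 173.0000 + 327.9028 + 113.6256 + 162.7962 = 777.3246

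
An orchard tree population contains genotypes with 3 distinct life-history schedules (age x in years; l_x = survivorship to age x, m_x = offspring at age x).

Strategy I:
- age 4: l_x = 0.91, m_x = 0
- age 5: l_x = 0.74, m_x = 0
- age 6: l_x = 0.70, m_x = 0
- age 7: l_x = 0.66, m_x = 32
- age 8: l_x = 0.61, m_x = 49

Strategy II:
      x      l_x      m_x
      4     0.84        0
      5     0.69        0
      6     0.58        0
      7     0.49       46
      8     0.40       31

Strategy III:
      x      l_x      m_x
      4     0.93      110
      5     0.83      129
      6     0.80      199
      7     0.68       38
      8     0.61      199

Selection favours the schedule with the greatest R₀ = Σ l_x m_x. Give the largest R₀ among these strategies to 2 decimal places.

Strategy I: R₀ = 0.91×0 + 0.74×0 + 0.70×0 + 0.66×32 + 0.61×49 = 51.0100
Strategy II: R₀ = 0.84×0 + 0.69×0 + 0.58×0 + 0.49×46 + 0.40×31 = 34.9400
Strategy III: R₀ = 0.93×110 + 0.83×129 + 0.80×199 + 0.68×38 + 0.61×199 = 515.8000
Highest R₀: strategy III with 515.8000.

515.80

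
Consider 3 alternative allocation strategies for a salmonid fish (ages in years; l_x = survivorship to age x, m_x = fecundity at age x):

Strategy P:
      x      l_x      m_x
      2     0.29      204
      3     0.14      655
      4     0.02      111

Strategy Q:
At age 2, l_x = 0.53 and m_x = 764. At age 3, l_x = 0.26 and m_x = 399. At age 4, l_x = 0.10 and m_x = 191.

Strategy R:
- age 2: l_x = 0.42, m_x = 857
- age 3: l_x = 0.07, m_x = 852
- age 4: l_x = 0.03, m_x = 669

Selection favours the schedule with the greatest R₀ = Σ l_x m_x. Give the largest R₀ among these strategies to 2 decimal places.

527.76

Strategy P: R₀ = 0.29×204 + 0.14×655 + 0.02×111 = 153.0800
Strategy Q: R₀ = 0.53×764 + 0.26×399 + 0.10×191 = 527.7600
Strategy R: R₀ = 0.42×857 + 0.07×852 + 0.03×669 = 439.6500
Highest R₀: strategy Q with 527.7600.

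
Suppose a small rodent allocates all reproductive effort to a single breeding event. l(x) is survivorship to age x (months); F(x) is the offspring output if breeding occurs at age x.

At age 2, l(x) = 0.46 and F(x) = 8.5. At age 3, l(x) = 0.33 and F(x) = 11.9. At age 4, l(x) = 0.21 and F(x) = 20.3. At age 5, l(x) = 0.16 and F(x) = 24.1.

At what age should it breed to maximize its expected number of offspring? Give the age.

Expected offspring if breeding at age x = l(x) × F(x):
  age 2: 0.46 × 8.5 = 3.910
  age 3: 0.33 × 11.9 = 3.927
  age 4: 0.21 × 20.3 = 4.263
  age 5: 0.16 × 24.1 = 3.856
Maximum at age 4 (4.263).

4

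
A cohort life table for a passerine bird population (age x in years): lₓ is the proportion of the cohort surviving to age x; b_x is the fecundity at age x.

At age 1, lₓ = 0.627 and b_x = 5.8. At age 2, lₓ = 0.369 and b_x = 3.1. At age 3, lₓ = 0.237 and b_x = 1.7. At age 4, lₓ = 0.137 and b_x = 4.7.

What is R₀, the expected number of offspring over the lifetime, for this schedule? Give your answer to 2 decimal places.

5.83

R₀ = Σ lₓ b_x:
  age 1: 0.627 × 5.8 = 3.6366
  age 2: 0.369 × 3.1 = 1.1439
  age 3: 0.237 × 1.7 = 0.4029
  age 4: 0.137 × 4.7 = 0.6439
R₀ = 3.6366 + 1.1439 + 0.4029 + 0.6439 = 5.8273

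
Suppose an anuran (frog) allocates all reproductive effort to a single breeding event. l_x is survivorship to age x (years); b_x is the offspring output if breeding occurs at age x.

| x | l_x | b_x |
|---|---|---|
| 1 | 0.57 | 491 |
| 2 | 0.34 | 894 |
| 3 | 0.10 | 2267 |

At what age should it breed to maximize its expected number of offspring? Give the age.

Expected offspring if breeding at age x = l_x × b_x:
  age 1: 0.57 × 491 = 279.870
  age 2: 0.34 × 894 = 303.960
  age 3: 0.10 × 2267 = 226.700
Maximum at age 2 (303.960).

2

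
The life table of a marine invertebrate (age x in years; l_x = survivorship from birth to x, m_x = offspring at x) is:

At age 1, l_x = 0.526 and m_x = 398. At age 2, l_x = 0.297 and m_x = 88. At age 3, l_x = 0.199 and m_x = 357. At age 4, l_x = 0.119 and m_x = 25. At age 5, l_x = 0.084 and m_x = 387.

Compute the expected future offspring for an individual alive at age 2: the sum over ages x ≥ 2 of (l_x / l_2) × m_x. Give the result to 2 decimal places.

l_2 = 0.297. Conditional survival from age 2 to x is l_x / l_2.
  x=2: (0.297/0.297) × 88 = 88.0000
  x=3: (0.199/0.297) × 357 = 239.2020
  x=4: (0.119/0.297) × 25 = 10.0168
  x=5: (0.084/0.297) × 387 = 109.4545
Sum = 88.0000 + 239.2020 + 10.0168 + 109.4545 = 446.6734

446.67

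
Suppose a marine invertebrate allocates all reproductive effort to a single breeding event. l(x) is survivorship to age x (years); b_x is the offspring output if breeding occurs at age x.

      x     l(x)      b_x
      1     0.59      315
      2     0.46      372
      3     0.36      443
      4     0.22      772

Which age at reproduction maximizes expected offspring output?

1

Expected offspring if breeding at age x = l(x) × b_x:
  age 1: 0.59 × 315 = 185.850
  age 2: 0.46 × 372 = 171.120
  age 3: 0.36 × 443 = 159.480
  age 4: 0.22 × 772 = 169.840
Maximum at age 1 (185.850).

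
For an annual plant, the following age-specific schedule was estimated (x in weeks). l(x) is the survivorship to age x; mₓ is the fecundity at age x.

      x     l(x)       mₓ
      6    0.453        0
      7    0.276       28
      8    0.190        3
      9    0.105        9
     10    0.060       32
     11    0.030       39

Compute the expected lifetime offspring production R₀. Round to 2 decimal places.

12.33

R₀ = Σ l(x) mₓ:
  age 6: 0.453 × 0 = 0.0000
  age 7: 0.276 × 28 = 7.7280
  age 8: 0.190 × 3 = 0.5700
  age 9: 0.105 × 9 = 0.9450
  age 10: 0.060 × 32 = 1.9200
  age 11: 0.030 × 39 = 1.1700
R₀ = 0.0000 + 7.7280 + 0.5700 + 0.9450 + 1.9200 + 1.1700 = 12.3330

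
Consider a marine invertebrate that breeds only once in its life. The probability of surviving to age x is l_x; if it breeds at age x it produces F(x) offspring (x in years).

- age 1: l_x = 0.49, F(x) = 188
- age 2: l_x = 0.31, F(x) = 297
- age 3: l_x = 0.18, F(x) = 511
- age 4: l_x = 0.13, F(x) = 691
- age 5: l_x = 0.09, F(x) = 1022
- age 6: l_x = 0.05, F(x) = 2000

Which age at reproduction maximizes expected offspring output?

6

Expected offspring if breeding at age x = l_x × F(x):
  age 1: 0.49 × 188 = 92.120
  age 2: 0.31 × 297 = 92.070
  age 3: 0.18 × 511 = 91.980
  age 4: 0.13 × 691 = 89.830
  age 5: 0.09 × 1022 = 91.980
  age 6: 0.05 × 2000 = 100.000
Maximum at age 6 (100.000).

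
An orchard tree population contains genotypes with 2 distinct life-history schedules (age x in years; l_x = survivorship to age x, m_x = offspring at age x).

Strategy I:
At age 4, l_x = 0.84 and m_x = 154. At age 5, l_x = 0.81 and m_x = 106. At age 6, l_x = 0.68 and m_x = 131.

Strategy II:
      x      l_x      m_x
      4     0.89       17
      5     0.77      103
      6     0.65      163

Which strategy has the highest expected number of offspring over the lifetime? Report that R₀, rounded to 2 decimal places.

Strategy I: R₀ = 0.84×154 + 0.81×106 + 0.68×131 = 304.3000
Strategy II: R₀ = 0.89×17 + 0.77×103 + 0.65×163 = 200.3900
Highest R₀: strategy I with 304.3000.

304.30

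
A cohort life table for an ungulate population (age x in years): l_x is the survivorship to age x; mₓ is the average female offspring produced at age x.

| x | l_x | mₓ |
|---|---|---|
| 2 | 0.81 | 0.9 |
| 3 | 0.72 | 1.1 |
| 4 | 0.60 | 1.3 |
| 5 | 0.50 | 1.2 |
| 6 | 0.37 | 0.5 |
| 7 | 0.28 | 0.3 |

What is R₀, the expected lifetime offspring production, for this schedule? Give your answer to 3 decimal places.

R₀ = Σ l_x mₓ:
  age 2: 0.81 × 0.9 = 0.7290
  age 3: 0.72 × 1.1 = 0.7920
  age 4: 0.60 × 1.3 = 0.7800
  age 5: 0.50 × 1.2 = 0.6000
  age 6: 0.37 × 0.5 = 0.1850
  age 7: 0.28 × 0.3 = 0.0840
R₀ = 0.7290 + 0.7920 + 0.7800 + 0.6000 + 0.1850 + 0.0840 = 3.1700

3.170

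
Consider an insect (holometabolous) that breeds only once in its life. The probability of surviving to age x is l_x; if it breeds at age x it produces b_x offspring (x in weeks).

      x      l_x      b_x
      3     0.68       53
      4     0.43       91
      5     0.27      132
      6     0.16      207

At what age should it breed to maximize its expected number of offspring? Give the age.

Expected offspring if breeding at age x = l_x × b_x:
  age 3: 0.68 × 53 = 36.040
  age 4: 0.43 × 91 = 39.130
  age 5: 0.27 × 132 = 35.640
  age 6: 0.16 × 207 = 33.120
Maximum at age 4 (39.130).

4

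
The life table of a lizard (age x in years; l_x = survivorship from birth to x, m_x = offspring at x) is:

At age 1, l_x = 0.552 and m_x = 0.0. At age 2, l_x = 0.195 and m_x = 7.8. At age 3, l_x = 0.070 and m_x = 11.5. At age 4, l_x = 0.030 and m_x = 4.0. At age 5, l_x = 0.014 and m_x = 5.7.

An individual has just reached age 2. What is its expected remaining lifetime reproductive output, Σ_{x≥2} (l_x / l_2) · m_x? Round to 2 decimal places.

l_2 = 0.195. Conditional survival from age 2 to x is l_x / l_2.
  x=2: (0.195/0.195) × 7.8 = 7.8000
  x=3: (0.070/0.195) × 11.5 = 4.1282
  x=4: (0.030/0.195) × 4.0 = 0.6154
  x=5: (0.014/0.195) × 5.7 = 0.4092
Sum = 7.8000 + 4.1282 + 0.6154 + 0.4092 = 12.9528

12.95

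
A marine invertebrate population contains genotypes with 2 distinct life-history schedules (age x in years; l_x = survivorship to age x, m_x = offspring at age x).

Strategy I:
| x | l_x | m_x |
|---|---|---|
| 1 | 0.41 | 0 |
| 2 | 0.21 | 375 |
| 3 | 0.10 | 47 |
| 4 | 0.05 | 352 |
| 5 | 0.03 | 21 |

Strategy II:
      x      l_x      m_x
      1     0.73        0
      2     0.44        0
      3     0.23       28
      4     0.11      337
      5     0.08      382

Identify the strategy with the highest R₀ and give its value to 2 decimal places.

Strategy I: R₀ = 0.41×0 + 0.21×375 + 0.10×47 + 0.05×352 + 0.03×21 = 101.6800
Strategy II: R₀ = 0.73×0 + 0.44×0 + 0.23×28 + 0.11×337 + 0.08×382 = 74.0700
Highest R₀: strategy I with 101.6800.

101.68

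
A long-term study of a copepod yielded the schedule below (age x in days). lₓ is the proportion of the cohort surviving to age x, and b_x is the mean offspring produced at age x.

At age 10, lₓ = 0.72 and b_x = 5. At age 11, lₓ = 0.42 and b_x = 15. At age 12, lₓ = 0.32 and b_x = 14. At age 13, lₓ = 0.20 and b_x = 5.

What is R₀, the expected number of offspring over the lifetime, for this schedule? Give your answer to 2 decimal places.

R₀ = Σ lₓ b_x:
  age 10: 0.72 × 5 = 3.6000
  age 11: 0.42 × 15 = 6.3000
  age 12: 0.32 × 14 = 4.4800
  age 13: 0.20 × 5 = 1.0000
R₀ = 3.6000 + 6.3000 + 4.4800 + 1.0000 = 15.3800

15.38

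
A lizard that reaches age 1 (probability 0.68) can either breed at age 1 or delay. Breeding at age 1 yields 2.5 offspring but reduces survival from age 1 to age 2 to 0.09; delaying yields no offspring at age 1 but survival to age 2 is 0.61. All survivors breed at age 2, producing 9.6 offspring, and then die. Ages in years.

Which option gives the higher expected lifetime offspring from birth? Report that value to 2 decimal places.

breed at age 1: R₀ = 0.68 × (2.5 + 0.09 × 9.6) = 0.68 × 3.3640 = 2.2875
delay to age 2: R₀ = 0.68 × (0.61 × 9.6) = 0.68 × 5.8560 = 3.9821
Higher: delay to age 2 (3.9821).

3.98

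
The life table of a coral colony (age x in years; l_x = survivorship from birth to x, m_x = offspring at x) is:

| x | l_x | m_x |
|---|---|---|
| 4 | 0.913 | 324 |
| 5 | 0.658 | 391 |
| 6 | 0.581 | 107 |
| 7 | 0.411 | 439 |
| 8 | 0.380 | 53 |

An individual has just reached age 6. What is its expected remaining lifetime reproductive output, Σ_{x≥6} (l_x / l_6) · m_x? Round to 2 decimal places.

l_6 = 0.581. Conditional survival from age 6 to x is l_x / l_6.
  x=6: (0.581/0.581) × 107 = 107.0000
  x=7: (0.411/0.581) × 439 = 310.5491
  x=8: (0.380/0.581) × 53 = 34.6644
Sum = 107.0000 + 310.5491 + 34.6644 = 452.2134

452.21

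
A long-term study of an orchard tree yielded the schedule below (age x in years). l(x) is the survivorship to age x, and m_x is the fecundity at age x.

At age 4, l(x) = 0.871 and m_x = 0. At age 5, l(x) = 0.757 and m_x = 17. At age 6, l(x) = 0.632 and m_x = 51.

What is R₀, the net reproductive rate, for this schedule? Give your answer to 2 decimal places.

R₀ = Σ l(x) m_x:
  age 4: 0.871 × 0 = 0.0000
  age 5: 0.757 × 17 = 12.8690
  age 6: 0.632 × 51 = 32.2320
R₀ = 0.0000 + 12.8690 + 32.2320 = 45.1010

45.10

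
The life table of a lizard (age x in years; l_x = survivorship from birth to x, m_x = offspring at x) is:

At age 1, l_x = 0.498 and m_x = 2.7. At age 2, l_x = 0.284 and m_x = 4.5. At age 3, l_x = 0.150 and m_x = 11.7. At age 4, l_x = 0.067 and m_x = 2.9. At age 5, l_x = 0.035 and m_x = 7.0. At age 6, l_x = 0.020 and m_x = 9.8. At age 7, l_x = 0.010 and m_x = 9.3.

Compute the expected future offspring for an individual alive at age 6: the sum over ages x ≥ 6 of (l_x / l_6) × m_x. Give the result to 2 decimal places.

l_6 = 0.020. Conditional survival from age 6 to x is l_x / l_6.
  x=6: (0.020/0.020) × 9.8 = 9.8000
  x=7: (0.010/0.020) × 9.3 = 4.6500
Sum = 9.8000 + 4.6500 = 14.4500

14.45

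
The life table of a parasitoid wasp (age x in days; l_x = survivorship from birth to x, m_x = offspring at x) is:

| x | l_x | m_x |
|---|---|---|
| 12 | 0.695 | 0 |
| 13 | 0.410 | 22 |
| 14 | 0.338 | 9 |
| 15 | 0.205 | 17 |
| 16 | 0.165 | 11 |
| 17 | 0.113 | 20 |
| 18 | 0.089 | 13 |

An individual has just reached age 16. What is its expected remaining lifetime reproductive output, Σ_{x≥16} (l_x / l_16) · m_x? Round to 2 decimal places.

31.71

l_16 = 0.165. Conditional survival from age 16 to x is l_x / l_16.
  x=16: (0.165/0.165) × 11 = 11.0000
  x=17: (0.113/0.165) × 20 = 13.6970
  x=18: (0.089/0.165) × 13 = 7.0121
Sum = 11.0000 + 13.6970 + 7.0121 = 31.7091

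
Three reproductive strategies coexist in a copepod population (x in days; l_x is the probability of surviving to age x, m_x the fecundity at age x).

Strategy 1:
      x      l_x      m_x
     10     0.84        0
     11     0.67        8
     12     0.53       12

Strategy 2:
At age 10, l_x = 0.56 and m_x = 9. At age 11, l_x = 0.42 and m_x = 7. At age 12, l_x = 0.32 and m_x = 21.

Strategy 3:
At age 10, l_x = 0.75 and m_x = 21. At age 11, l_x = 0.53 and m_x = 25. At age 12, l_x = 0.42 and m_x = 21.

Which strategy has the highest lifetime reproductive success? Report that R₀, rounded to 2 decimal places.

Strategy 1: R₀ = 0.84×0 + 0.67×8 + 0.53×12 = 11.7200
Strategy 2: R₀ = 0.56×9 + 0.42×7 + 0.32×21 = 14.7000
Strategy 3: R₀ = 0.75×21 + 0.53×25 + 0.42×21 = 37.8200
Highest R₀: strategy 3 with 37.8200.

37.82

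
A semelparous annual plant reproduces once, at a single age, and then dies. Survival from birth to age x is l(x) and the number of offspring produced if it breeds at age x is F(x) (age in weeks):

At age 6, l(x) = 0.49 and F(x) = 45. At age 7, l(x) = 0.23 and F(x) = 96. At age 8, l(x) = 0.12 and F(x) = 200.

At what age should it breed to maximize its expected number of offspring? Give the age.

8

Expected offspring if breeding at age x = l(x) × F(x):
  age 6: 0.49 × 45 = 22.050
  age 7: 0.23 × 96 = 22.080
  age 8: 0.12 × 200 = 24.000
Maximum at age 8 (24.000).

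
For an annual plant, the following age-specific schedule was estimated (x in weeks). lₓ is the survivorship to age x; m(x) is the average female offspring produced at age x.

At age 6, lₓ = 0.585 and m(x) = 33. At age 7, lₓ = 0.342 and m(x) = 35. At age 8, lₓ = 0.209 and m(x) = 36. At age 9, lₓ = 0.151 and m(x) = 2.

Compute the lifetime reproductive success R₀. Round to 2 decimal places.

39.10

R₀ = Σ lₓ m(x):
  age 6: 0.585 × 33 = 19.3050
  age 7: 0.342 × 35 = 11.9700
  age 8: 0.209 × 36 = 7.5240
  age 9: 0.151 × 2 = 0.3020
R₀ = 19.3050 + 11.9700 + 7.5240 + 0.3020 = 39.1010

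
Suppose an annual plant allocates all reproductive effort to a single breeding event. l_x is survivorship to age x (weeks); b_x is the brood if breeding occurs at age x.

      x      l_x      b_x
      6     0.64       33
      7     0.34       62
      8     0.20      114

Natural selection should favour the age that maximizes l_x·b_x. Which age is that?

Expected offspring if breeding at age x = l_x × b_x:
  age 6: 0.64 × 33 = 21.120
  age 7: 0.34 × 62 = 21.080
  age 8: 0.20 × 114 = 22.800
Maximum at age 8 (22.800).

8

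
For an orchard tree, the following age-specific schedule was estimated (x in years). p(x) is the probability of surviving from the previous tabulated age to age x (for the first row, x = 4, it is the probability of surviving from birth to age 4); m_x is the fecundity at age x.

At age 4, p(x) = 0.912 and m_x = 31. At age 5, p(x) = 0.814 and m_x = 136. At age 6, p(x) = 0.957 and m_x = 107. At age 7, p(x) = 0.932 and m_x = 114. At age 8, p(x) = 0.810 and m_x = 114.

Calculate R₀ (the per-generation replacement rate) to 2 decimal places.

341.88

Survivorship from birth: l_x = p_4·p_5·…·p_x.
  l_4 = 0.91200
  l_5 = 0.74237
  l_6 = 0.71045
  l_7 = 0.66214
  l_8 = 0.53633
R₀ = Σ l_x m_x:
  age 4: 0.91200 × 31 = 28.2720
  age 5: 0.74237 × 136 = 100.9623
  age 6: 0.71045 × 107 = 76.0182
  age 7: 0.66214 × 114 = 75.4840
  age 8: 0.53633 × 114 = 61.1416
R₀ = 28.2720 + 100.9623 + 76.0182 + 75.4840 + 61.1416 = 341.8780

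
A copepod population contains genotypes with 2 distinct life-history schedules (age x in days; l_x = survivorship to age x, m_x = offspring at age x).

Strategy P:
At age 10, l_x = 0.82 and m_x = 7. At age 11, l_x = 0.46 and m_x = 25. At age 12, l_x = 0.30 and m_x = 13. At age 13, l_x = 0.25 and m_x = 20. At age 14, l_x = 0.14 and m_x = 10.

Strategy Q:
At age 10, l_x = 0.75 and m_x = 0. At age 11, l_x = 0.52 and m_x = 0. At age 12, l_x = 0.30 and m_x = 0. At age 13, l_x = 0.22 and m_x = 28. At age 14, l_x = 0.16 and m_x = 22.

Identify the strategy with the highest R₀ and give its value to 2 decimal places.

27.54

Strategy P: R₀ = 0.82×7 + 0.46×25 + 0.30×13 + 0.25×20 + 0.14×10 = 27.5400
Strategy Q: R₀ = 0.75×0 + 0.52×0 + 0.30×0 + 0.22×28 + 0.16×22 = 9.6800
Highest R₀: strategy P with 27.5400.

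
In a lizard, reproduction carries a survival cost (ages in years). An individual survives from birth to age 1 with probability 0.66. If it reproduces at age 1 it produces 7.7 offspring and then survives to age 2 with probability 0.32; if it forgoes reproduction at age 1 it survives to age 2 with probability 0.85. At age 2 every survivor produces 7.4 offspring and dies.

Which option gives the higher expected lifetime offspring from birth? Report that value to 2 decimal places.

6.64

breed at age 1: R₀ = 0.66 × (7.7 + 0.32 × 7.4) = 0.66 × 10.0680 = 6.6449
delay to age 2: R₀ = 0.66 × (0.85 × 7.4) = 0.66 × 6.2900 = 4.1514
Higher: breed at age 1 (6.6449).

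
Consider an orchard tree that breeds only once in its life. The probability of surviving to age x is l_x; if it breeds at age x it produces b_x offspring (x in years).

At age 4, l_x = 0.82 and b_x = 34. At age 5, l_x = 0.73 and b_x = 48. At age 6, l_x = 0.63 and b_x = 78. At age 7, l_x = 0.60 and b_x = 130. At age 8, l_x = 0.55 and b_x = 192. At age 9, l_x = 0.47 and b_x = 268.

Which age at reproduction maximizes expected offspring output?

9

Expected offspring if breeding at age x = l_x × b_x:
  age 4: 0.82 × 34 = 27.880
  age 5: 0.73 × 48 = 35.040
  age 6: 0.63 × 78 = 49.140
  age 7: 0.60 × 130 = 78.000
  age 8: 0.55 × 192 = 105.600
  age 9: 0.47 × 268 = 125.960
Maximum at age 9 (125.960).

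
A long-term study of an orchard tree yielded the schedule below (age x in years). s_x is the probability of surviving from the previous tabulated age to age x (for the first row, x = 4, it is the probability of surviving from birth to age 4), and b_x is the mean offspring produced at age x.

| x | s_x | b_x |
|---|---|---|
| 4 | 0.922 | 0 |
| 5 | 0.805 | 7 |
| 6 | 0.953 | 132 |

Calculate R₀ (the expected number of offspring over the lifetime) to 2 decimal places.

Survivorship from birth: l_x = s_4·s_5·…·s_x.
  l_4 = 0.92200
  l_5 = 0.74221
  l_6 = 0.70733
R₀ = Σ l_x b_x:
  age 4: 0.92200 × 0 = 0.0000
  age 5: 0.74221 × 7 = 5.1955
  age 6: 0.70733 × 132 = 93.3676
R₀ = 0.0000 + 5.1955 + 93.3676 = 98.5630

98.56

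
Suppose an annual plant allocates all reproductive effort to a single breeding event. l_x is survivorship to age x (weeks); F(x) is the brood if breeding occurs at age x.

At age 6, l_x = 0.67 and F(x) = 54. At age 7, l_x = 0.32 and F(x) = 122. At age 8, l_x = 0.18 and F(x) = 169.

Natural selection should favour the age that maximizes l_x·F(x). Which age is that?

7

Expected offspring if breeding at age x = l_x × F(x):
  age 6: 0.67 × 54 = 36.180
  age 7: 0.32 × 122 = 39.040
  age 8: 0.18 × 169 = 30.420
Maximum at age 7 (39.040).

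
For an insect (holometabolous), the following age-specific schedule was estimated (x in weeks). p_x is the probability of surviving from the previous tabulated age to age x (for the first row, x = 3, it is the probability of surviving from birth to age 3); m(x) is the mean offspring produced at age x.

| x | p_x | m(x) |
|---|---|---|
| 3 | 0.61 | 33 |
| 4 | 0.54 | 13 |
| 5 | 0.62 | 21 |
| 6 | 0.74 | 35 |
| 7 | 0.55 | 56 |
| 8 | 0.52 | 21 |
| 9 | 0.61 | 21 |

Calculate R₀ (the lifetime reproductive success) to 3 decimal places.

Survivorship from birth: l_x = p_3·p_4·…·p_x.
  l_3 = 0.61000
  l_4 = 0.32940
  l_5 = 0.20423
  l_6 = 0.15113
  l_7 = 0.08312
  l_8 = 0.04322
  l_9 = 0.02637
R₀ = Σ l_x m(x):
  age 3: 0.61000 × 33 = 20.1300
  age 4: 0.32940 × 13 = 4.2822
  age 5: 0.20423 × 21 = 4.2888
  age 6: 0.15113 × 35 = 5.2895
  age 7: 0.08312 × 56 = 4.6547
  age 8: 0.04322 × 21 = 0.9076
  age 9: 0.02637 × 21 = 0.5538
R₀ = 20.1300 + 4.2822 + 4.2888 + 5.2895 + 4.6547 + 0.9076 + 0.5538 = 40.1067

40.107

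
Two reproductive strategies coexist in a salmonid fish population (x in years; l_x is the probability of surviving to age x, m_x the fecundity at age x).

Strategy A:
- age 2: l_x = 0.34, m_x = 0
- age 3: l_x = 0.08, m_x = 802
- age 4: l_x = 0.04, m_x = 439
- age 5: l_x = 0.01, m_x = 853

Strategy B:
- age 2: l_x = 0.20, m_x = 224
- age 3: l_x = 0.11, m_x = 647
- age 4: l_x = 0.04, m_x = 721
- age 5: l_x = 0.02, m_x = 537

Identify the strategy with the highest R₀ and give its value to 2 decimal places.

Strategy A: R₀ = 0.34×0 + 0.08×802 + 0.04×439 + 0.01×853 = 90.2500
Strategy B: R₀ = 0.20×224 + 0.11×647 + 0.04×721 + 0.02×537 = 155.5500
Highest R₀: strategy B with 155.5500.

155.55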